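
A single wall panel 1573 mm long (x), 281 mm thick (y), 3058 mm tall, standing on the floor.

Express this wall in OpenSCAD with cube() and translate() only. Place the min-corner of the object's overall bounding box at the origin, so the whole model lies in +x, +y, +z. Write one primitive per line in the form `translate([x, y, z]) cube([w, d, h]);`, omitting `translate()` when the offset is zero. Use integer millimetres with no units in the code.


cube([1573, 281, 3058]);


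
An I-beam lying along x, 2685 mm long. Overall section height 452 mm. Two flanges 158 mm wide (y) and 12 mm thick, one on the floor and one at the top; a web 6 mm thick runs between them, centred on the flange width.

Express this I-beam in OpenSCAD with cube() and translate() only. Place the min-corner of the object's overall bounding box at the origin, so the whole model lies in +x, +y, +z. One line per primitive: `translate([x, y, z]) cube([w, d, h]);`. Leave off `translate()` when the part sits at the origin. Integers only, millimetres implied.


cube([2685, 158, 12]);
translate([0, 76, 12]) cube([2685, 6, 428]);
translate([0, 0, 440]) cube([2685, 158, 12]);


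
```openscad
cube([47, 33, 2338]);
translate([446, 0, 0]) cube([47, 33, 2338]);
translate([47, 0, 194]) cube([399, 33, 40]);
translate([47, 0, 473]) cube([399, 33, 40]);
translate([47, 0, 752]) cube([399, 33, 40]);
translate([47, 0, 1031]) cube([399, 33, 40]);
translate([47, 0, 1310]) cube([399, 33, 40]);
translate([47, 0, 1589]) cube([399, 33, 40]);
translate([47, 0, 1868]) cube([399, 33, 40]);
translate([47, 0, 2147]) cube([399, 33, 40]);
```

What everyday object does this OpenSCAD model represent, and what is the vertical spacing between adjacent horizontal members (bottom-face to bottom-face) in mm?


A ladder. The rung spacing is 279 mm.

Two tall 47×33 posts with 8 short bars between them — a ladder. Adjacent rungs sit at z = 194 and z = 473, so the spacing is 473 − 194 = 279 mm.


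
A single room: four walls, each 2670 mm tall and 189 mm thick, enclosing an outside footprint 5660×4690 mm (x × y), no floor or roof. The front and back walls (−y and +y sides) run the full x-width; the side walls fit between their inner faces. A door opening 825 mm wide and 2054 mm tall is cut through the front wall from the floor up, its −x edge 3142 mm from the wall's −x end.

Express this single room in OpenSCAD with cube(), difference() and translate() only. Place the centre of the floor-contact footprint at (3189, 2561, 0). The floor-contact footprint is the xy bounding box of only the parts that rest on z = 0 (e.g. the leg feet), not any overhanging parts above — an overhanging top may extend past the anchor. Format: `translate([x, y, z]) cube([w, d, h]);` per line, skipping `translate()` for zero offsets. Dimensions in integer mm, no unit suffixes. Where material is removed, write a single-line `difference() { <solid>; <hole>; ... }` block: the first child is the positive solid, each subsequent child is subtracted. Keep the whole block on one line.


difference() { translate([359, 216, 0]) cube([5660, 189, 2670]); translate([3501, 216, 0]) cube([825, 189, 2054]); }
translate([359, 4717, 0]) cube([5660, 189, 2670]);
translate([359, 405, 0]) cube([189, 4312, 2670]);
translate([5830, 405, 0]) cube([189, 4312, 2670]);


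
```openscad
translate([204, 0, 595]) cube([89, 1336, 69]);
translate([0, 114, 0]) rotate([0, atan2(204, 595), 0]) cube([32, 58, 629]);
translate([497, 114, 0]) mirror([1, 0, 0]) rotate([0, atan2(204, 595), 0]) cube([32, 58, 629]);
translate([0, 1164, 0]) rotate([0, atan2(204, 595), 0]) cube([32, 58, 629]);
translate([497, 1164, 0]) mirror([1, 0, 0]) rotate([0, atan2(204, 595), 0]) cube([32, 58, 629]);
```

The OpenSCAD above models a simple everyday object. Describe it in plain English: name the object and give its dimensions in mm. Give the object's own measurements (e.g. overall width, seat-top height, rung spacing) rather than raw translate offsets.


A sawhorse. A 89×1336×69 mm beam (x, y, z) sits on two A-frame leg pairs. Each pair is two raked legs of 32×58 mm section (58 mm along y) splaying symmetrically in x. Each leg rises 595 mm vertically over 204 mm of horizontal reach and is 629 mm long along its own axis. Every leg's outer bottom edge rests on the floor and its outer top edge meets a bottom edge of the beam — the left legs (tilting toward +x) meet the beam's −x bottom edge, the right legs (their mirror images, tilting toward −x) meet its +x bottom edge — so the leg tops tuck under the beam, the beam's underside is 595 mm above the floor, and the feet are 497 mm apart outside-to-outside with the beam centred between them. The two leg pairs are set in 114 mm from either end of the beam.


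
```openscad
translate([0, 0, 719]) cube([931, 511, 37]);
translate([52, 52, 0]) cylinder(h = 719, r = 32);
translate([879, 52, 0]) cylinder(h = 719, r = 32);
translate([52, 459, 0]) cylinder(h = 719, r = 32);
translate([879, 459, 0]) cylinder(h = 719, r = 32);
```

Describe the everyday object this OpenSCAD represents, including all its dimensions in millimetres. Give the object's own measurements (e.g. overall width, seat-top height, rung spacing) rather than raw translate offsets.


A rectangular dining table. The top is 931×511×37 mm with its upper surface at z = 756 mm. It stands on four round legs of 64 mm diameter, each leg's bounding box inset 20 mm from the nearest pair of top edges, running from the floor to the underside of the top.


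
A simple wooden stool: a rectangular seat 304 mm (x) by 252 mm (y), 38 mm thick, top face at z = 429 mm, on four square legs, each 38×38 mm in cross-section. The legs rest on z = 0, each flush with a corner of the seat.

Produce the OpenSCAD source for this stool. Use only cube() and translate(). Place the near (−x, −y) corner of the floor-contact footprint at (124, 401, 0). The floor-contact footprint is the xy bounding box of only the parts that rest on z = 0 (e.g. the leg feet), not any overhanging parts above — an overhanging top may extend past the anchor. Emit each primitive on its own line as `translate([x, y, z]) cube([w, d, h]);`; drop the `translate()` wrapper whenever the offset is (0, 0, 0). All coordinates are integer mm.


translate([124, 401, 391]) cube([304, 252, 38]);
translate([124, 401, 0]) cube([38, 38, 391]);
translate([390, 401, 0]) cube([38, 38, 391]);
translate([124, 615, 0]) cube([38, 38, 391]);
translate([390, 615, 0]) cube([38, 38, 391]);


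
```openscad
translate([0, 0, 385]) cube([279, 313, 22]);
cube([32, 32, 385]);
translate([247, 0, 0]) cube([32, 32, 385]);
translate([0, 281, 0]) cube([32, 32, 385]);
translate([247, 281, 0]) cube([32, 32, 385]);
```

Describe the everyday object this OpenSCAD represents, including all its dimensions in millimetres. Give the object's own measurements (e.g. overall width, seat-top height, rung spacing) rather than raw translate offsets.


A simple wooden stool: a rectangular seat 279 mm (x) by 313 mm (y), 22 mm thick, top face at z = 407 mm, on four square legs, each 32×32 mm in cross-section. The legs rest on z = 0, each flush with a corner of the seat.


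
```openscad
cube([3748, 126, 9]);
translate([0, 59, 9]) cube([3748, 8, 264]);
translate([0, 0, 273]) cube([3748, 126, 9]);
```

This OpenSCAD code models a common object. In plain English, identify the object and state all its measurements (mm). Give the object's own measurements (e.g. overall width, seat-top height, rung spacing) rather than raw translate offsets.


An I-beam lying along x, 3748 mm long. Overall section height 282 mm. Two flanges 126 mm wide (y) and 9 mm thick, one on the floor and one at the top; a web 8 mm thick runs between them, centred on the flange width.


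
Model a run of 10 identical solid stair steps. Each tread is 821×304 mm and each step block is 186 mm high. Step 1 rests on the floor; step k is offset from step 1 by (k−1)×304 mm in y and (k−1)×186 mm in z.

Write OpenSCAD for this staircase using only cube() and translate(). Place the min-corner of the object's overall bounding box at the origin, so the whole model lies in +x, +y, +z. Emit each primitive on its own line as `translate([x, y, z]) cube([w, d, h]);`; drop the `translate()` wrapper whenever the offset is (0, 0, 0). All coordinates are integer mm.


cube([821, 304, 186]);
translate([0, 304, 186]) cube([821, 304, 186]);
translate([0, 608, 372]) cube([821, 304, 186]);
translate([0, 912, 558]) cube([821, 304, 186]);
translate([0, 1216, 744]) cube([821, 304, 186]);
translate([0, 1520, 930]) cube([821, 304, 186]);
translate([0, 1824, 1116]) cube([821, 304, 186]);
translate([0, 2128, 1302]) cube([821, 304, 186]);
translate([0, 2432, 1488]) cube([821, 304, 186]);
translate([0, 2736, 1674]) cube([821, 304, 186]);


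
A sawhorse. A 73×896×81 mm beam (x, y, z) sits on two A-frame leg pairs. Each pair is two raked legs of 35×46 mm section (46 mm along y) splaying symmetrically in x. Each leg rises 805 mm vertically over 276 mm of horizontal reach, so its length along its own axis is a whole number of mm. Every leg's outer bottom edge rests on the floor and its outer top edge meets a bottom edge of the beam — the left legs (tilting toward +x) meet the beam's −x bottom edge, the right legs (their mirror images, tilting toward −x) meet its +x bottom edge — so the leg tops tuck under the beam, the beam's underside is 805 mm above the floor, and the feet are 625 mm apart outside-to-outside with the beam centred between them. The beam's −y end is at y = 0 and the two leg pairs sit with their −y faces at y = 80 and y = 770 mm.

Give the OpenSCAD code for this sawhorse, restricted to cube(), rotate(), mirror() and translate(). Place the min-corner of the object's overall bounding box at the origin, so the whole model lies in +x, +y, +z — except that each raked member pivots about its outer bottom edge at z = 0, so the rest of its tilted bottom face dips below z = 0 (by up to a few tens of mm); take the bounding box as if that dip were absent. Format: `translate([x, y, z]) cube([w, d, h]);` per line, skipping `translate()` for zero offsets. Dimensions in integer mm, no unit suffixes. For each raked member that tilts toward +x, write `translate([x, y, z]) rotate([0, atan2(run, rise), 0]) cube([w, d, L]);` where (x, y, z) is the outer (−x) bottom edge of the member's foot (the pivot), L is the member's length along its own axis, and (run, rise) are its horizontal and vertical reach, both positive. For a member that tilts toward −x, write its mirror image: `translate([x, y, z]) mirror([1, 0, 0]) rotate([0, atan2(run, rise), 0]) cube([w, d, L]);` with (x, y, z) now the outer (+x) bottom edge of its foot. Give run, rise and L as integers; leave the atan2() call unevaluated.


// leg length = √(276² + 805²) = 851
// right-leg outer foot x = 2·276 + 73 = 625
// beam min-corner = (276, 0, 805)
translate([276, 0, 805]) cube([73, 896, 81]);
translate([0, 80, 0]) rotate([0, atan2(276, 805), 0]) cube([35, 46, 851]);
translate([625, 80, 0]) mirror([1, 0, 0]) rotate([0, atan2(276, 805), 0]) cube([35, 46, 851]);
translate([0, 770, 0]) rotate([0, atan2(276, 805), 0]) cube([35, 46, 851]);
translate([625, 770, 0]) mirror([1, 0, 0]) rotate([0, atan2(276, 805), 0]) cube([35, 46, 851]);


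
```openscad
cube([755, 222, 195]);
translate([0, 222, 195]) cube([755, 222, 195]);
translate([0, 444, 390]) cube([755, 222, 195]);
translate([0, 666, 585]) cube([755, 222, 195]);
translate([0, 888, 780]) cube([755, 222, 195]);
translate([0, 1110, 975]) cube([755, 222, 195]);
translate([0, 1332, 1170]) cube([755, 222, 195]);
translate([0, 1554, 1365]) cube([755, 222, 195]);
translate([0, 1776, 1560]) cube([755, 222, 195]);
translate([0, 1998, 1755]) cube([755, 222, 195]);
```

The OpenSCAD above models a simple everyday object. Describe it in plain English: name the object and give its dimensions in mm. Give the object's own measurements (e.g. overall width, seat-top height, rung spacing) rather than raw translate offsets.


A straight staircase of 10 solid steps. Each step is 755 mm wide (x), 222 mm deep (y, the going) and 195 mm tall (the rise). The first step rests on the floor; each subsequent step sits one going further in +y and one rise higher in +z, directly behind and above the previous step with no overlap.


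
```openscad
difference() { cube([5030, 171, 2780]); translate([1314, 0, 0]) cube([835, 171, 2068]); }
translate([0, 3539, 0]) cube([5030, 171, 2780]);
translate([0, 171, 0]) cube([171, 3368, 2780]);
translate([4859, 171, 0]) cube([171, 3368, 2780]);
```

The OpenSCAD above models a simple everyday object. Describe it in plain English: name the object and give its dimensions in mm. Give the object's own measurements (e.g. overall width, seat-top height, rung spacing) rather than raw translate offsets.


A single room: four walls, each 2780 mm tall and 171 mm thick, enclosing an outside footprint 5030×3710 mm (x × y), no floor or roof. The front and back walls (−y and +y sides) run the full x-width; the side walls fit between their inner faces. A door opening 835 mm wide and 2068 mm tall is cut through the front wall from the floor up, its −x edge 1314 mm from the wall's −x end.


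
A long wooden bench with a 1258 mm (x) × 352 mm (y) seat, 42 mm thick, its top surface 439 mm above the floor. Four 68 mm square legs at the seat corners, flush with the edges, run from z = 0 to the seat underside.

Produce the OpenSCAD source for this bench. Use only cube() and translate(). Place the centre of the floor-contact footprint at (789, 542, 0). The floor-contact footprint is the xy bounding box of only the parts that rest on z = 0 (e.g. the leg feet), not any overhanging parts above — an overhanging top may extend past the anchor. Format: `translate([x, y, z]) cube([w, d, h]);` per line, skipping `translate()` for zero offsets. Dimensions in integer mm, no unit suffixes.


translate([160, 366, 397]) cube([1258, 352, 42]);
translate([160, 366, 0]) cube([68, 68, 397]);
translate([160, 650, 0]) cube([68, 68, 397]);
translate([1350, 366, 0]) cube([68, 68, 397]);
translate([1350, 650, 0]) cube([68, 68, 397]);


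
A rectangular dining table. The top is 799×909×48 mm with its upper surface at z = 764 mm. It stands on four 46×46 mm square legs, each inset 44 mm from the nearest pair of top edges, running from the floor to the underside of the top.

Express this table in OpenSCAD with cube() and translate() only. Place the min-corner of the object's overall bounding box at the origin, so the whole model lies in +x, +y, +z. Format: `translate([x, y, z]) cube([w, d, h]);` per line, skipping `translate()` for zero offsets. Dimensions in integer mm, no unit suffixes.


// leg_h = 764 - 48 = 716
translate([0, 0, 716]) cube([799, 909, 48]);
translate([44, 44, 0]) cube([46, 46, 716]);
translate([709, 44, 0]) cube([46, 46, 716]);
translate([44, 819, 0]) cube([46, 46, 716]);
translate([709, 819, 0]) cube([46, 46, 716]);


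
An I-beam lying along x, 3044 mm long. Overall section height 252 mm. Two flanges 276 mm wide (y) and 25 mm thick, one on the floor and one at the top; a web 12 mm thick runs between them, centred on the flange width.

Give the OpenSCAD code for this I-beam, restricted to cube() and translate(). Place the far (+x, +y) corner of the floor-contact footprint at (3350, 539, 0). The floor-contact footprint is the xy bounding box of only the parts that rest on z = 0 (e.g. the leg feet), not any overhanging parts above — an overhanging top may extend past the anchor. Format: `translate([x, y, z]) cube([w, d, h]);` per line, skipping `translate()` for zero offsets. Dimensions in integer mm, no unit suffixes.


translate([306, 263, 0]) cube([3044, 276, 25]);
translate([306, 395, 25]) cube([3044, 12, 202]);
translate([306, 263, 227]) cube([3044, 276, 25]);


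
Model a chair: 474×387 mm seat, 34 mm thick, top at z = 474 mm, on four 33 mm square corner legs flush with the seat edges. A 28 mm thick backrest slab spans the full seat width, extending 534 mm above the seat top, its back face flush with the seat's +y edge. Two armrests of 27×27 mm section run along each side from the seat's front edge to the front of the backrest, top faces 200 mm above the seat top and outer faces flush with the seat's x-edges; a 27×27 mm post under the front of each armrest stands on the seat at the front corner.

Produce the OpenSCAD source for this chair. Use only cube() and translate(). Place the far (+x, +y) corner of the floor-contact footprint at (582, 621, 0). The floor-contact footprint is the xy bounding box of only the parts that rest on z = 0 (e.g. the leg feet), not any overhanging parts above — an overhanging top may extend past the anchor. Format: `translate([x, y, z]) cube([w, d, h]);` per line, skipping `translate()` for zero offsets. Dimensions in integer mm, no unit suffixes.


translate([108, 234, 440]) cube([474, 387, 34]);
translate([108, 234, 0]) cube([33, 33, 440]);
translate([549, 234, 0]) cube([33, 33, 440]);
translate([108, 588, 0]) cube([33, 33, 440]);
translate([549, 588, 0]) cube([33, 33, 440]);
translate([108, 593, 474]) cube([474, 28, 534]);
translate([108, 234, 647]) cube([27, 359, 27]);
translate([555, 234, 647]) cube([27, 359, 27]);
translate([108, 234, 474]) cube([27, 27, 173]);
translate([555, 234, 474]) cube([27, 27, 173]);


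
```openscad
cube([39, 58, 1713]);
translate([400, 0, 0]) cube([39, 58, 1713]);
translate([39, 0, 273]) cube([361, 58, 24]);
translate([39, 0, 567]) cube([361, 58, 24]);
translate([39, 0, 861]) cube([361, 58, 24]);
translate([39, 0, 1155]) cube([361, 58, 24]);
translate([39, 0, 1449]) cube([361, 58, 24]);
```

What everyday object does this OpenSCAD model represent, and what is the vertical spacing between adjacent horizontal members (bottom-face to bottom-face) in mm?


A ladder. The rung spacing is 294 mm.

Two tall 39×58 posts with 5 short bars between them — a ladder. Adjacent rungs sit at z = 273 and z = 567, so the spacing is 567 − 273 = 294 mm.


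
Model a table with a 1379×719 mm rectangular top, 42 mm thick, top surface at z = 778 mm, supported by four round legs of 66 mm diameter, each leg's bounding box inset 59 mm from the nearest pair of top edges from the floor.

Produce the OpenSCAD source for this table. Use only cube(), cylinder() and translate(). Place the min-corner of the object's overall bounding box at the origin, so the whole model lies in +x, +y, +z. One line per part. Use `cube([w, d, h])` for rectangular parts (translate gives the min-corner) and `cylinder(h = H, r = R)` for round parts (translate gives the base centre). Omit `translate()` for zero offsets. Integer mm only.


translate([0, 0, 736]) cube([1379, 719, 42]);
translate([92, 92, 0]) cylinder(h = 736, r = 33);
translate([1287, 92, 0]) cylinder(h = 736, r = 33);
translate([92, 627, 0]) cylinder(h = 736, r = 33);
translate([1287, 627, 0]) cylinder(h = 736, r = 33);


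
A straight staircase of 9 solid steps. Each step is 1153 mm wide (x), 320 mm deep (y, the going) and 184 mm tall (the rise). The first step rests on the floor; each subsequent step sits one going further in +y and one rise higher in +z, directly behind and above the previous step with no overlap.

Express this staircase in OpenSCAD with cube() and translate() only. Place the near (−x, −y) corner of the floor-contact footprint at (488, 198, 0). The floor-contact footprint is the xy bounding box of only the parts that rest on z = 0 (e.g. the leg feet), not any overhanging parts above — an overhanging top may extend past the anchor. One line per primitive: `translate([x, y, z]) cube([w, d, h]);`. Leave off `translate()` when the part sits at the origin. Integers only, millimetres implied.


translate([488, 198, 0]) cube([1153, 320, 184]);
translate([488, 518, 184]) cube([1153, 320, 184]);
translate([488, 838, 368]) cube([1153, 320, 184]);
translate([488, 1158, 552]) cube([1153, 320, 184]);
translate([488, 1478, 736]) cube([1153, 320, 184]);
translate([488, 1798, 920]) cube([1153, 320, 184]);
translate([488, 2118, 1104]) cube([1153, 320, 184]);
translate([488, 2438, 1288]) cube([1153, 320, 184]);
translate([488, 2758, 1472]) cube([1153, 320, 184]);


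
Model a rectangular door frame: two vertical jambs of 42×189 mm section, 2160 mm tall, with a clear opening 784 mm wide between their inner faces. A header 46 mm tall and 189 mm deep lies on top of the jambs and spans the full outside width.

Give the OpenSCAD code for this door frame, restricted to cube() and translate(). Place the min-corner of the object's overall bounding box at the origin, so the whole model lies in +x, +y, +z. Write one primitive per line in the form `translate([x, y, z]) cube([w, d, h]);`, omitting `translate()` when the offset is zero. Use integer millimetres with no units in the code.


cube([42, 189, 2160]);
translate([826, 0, 0]) cube([42, 189, 2160]);
translate([0, 0, 2160]) cube([868, 189, 46]);


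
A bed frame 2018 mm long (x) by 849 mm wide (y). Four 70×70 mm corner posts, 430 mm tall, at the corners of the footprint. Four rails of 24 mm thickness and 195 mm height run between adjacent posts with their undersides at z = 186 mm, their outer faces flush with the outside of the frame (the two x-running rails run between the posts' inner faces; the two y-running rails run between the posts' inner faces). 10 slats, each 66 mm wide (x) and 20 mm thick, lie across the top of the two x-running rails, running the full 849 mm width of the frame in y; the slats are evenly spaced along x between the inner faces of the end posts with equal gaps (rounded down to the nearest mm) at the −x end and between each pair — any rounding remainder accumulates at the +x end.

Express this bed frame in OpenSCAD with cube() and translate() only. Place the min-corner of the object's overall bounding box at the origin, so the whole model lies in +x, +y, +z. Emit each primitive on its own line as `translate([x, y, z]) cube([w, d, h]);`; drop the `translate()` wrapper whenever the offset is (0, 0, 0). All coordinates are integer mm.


// slat z = rail_z + rail_h = 186 + 195 = 381
// slat gap = ⌊(1878 − 10·66) / 11⌋ = 110
cube([70, 70, 430]);
translate([0, 779, 0]) cube([70, 70, 430]);
translate([1948, 0, 0]) cube([70, 70, 430]);
translate([1948, 779, 0]) cube([70, 70, 430]);
translate([70, 0, 186]) cube([1878, 24, 195]);
translate([70, 825, 186]) cube([1878, 24, 195]);
translate([0, 70, 186]) cube([24, 709, 195]);
translate([1994, 70, 186]) cube([24, 709, 195]);
translate([180, 0, 381]) cube([66, 849, 20]);
translate([356, 0, 381]) cube([66, 849, 20]);
translate([532, 0, 381]) cube([66, 849, 20]);
translate([708, 0, 381]) cube([66, 849, 20]);
translate([884, 0, 381]) cube([66, 849, 20]);
translate([1060, 0, 381]) cube([66, 849, 20]);
translate([1236, 0, 381]) cube([66, 849, 20]);
translate([1412, 0, 381]) cube([66, 849, 20]);
translate([1588, 0, 381]) cube([66, 849, 20]);
translate([1764, 0, 381]) cube([66, 849, 20]);


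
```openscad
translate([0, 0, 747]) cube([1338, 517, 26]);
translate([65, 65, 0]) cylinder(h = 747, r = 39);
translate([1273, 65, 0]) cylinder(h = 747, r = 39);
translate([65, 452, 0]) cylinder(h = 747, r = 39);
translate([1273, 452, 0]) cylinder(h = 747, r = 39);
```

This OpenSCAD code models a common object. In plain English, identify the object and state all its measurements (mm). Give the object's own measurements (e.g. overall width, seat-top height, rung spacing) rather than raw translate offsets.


A rectangular dining table. The top is 1338×517×26 mm with its upper surface at z = 773 mm. It stands on four round legs of 78 mm diameter, each leg's bounding box inset 26 mm from the nearest pair of top edges, running from the floor to the underside of the top.


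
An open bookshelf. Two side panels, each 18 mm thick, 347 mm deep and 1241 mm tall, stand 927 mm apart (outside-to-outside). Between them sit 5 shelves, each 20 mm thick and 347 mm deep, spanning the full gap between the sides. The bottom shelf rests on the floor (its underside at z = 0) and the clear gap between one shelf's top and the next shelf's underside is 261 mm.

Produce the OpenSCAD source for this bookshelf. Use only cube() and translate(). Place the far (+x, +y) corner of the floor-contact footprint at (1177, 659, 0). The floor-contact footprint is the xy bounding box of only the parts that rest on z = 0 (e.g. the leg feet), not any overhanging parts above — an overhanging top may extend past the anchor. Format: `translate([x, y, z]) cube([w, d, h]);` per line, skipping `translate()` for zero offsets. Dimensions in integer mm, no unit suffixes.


translate([250, 312, 0]) cube([18, 347, 1241]);
translate([1159, 312, 0]) cube([18, 347, 1241]);
translate([268, 312, 0]) cube([891, 347, 20]);
translate([268, 312, 281]) cube([891, 347, 20]);
translate([268, 312, 562]) cube([891, 347, 20]);
translate([268, 312, 843]) cube([891, 347, 20]);
translate([268, 312, 1124]) cube([891, 347, 20]);


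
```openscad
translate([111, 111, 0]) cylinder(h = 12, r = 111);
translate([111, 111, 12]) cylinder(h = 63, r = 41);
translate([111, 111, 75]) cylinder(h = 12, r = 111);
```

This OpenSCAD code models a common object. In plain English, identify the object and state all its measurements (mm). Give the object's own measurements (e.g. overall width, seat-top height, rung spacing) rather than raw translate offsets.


A spool: two coaxial disc flanges of radius 111 mm and thickness 12 mm, joined by a core cylinder of radius 41 mm and height 63 mm. The lower flange rests on z = 0 and the three cylinders share a vertical axis.


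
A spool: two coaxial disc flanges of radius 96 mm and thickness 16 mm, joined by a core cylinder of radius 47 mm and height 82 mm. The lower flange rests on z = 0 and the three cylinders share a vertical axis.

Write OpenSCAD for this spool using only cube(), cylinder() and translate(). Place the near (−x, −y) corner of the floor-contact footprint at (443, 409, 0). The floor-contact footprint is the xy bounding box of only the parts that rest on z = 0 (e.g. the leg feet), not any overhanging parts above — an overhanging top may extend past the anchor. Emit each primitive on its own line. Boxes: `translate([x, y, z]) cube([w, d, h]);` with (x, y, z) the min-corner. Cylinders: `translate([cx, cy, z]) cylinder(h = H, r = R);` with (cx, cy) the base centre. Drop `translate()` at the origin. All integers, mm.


translate([539, 505, 0]) cylinder(h = 16, r = 96);
translate([539, 505, 16]) cylinder(h = 82, r = 47);
translate([539, 505, 98]) cylinder(h = 16, r = 96);


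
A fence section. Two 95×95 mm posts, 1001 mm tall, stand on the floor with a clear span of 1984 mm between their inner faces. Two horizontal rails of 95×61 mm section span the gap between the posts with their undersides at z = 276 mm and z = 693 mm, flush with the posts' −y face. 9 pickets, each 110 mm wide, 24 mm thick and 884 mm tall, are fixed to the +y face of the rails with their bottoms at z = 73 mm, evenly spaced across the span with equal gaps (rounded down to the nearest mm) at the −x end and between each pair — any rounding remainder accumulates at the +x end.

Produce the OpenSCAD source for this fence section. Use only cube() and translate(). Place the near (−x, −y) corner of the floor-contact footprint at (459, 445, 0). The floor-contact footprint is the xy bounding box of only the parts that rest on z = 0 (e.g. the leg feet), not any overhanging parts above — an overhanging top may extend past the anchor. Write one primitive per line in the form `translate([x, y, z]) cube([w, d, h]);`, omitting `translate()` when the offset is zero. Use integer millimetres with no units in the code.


translate([459, 445, 0]) cube([95, 95, 1001]);
translate([2538, 445, 0]) cube([95, 95, 1001]);
translate([554, 445, 276]) cube([1984, 95, 61]);
translate([554, 445, 693]) cube([1984, 95, 61]);
translate([653, 540, 73]) cube([110, 24, 884]);
translate([862, 540, 73]) cube([110, 24, 884]);
translate([1071, 540, 73]) cube([110, 24, 884]);
translate([1280, 540, 73]) cube([110, 24, 884]);
translate([1489, 540, 73]) cube([110, 24, 884]);
translate([1698, 540, 73]) cube([110, 24, 884]);
translate([1907, 540, 73]) cube([110, 24, 884]);
translate([2116, 540, 73]) cube([110, 24, 884]);
translate([2325, 540, 73]) cube([110, 24, 884]);


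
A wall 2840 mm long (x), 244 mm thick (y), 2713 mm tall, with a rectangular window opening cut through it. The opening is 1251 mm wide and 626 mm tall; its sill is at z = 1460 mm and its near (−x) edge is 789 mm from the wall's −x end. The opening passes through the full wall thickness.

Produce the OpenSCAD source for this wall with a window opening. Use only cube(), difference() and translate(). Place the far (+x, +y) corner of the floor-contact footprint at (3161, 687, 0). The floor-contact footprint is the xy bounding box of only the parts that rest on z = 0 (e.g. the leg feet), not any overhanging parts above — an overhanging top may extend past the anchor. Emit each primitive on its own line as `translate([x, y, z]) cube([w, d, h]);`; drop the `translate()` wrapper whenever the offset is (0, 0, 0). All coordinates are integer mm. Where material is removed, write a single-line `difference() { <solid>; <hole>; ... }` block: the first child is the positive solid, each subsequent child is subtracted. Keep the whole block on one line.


difference() { translate([321, 443, 0]) cube([2840, 244, 2713]); translate([1110, 443, 1460]) cube([1251, 244, 626]); }


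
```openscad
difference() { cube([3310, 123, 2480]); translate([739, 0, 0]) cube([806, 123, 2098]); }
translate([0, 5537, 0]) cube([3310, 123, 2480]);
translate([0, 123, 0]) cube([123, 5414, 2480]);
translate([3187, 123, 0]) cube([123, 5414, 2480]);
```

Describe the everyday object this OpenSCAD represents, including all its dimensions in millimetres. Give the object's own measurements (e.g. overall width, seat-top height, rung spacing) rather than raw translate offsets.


A single room: four walls, each 2480 mm tall and 123 mm thick, enclosing an outside footprint 3310×5660 mm (x × y), no floor or roof. The front and back walls (−y and +y sides) run the full x-width; the side walls fit between their inner faces. A door opening 806 mm wide and 2098 mm tall is cut through the front wall from the floor up, its −x edge 739 mm from the wall's −x end.


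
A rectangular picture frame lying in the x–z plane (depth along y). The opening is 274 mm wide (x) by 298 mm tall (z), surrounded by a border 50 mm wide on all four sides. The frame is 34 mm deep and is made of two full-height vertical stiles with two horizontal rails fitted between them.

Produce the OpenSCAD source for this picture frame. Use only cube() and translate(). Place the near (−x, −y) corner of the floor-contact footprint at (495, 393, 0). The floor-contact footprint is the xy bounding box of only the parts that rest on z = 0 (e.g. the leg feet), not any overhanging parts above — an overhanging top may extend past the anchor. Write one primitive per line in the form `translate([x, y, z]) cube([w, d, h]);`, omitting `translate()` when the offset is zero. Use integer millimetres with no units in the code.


translate([495, 393, 0]) cube([50, 34, 398]);
translate([819, 393, 0]) cube([50, 34, 398]);
translate([545, 393, 0]) cube([274, 34, 50]);
translate([545, 393, 348]) cube([274, 34, 50]);


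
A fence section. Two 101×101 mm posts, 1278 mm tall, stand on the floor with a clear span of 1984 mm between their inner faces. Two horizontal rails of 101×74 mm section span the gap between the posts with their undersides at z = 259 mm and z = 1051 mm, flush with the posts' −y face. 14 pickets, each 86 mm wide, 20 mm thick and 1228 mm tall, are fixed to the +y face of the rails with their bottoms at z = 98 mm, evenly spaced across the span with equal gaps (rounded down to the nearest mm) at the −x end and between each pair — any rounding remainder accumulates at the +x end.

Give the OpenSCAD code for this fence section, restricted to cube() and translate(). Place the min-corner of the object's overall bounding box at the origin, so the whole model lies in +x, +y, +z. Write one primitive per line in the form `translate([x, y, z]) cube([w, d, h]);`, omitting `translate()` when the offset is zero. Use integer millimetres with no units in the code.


cube([101, 101, 1278]);
translate([2085, 0, 0]) cube([101, 101, 1278]);
translate([101, 0, 259]) cube([1984, 101, 74]);
translate([101, 0, 1051]) cube([1984, 101, 74]);
translate([153, 101, 98]) cube([86, 20, 1228]);
translate([291, 101, 98]) cube([86, 20, 1228]);
translate([429, 101, 98]) cube([86, 20, 1228]);
translate([567, 101, 98]) cube([86, 20, 1228]);
translate([705, 101, 98]) cube([86, 20, 1228]);
translate([843, 101, 98]) cube([86, 20, 1228]);
translate([981, 101, 98]) cube([86, 20, 1228]);
translate([1119, 101, 98]) cube([86, 20, 1228]);
translate([1257, 101, 98]) cube([86, 20, 1228]);
translate([1395, 101, 98]) cube([86, 20, 1228]);
translate([1533, 101, 98]) cube([86, 20, 1228]);
translate([1671, 101, 98]) cube([86, 20, 1228]);
translate([1809, 101, 98]) cube([86, 20, 1228]);
translate([1947, 101, 98]) cube([86, 20, 1228]);


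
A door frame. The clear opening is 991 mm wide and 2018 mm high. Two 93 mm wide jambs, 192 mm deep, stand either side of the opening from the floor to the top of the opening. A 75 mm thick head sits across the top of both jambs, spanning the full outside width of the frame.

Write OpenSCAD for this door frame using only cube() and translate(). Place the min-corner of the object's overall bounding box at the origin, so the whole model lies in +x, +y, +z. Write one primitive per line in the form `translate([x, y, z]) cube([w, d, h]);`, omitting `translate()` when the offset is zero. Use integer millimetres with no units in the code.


cube([93, 192, 2018]);
translate([1084, 0, 0]) cube([93, 192, 2018]);
translate([0, 0, 2018]) cube([1177, 192, 75]);


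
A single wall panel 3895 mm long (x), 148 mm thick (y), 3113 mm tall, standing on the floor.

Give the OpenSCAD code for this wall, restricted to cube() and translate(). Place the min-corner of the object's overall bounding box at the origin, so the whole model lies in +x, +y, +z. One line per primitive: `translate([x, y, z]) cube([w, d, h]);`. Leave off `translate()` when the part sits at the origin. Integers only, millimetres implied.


cube([3895, 148, 3113]);


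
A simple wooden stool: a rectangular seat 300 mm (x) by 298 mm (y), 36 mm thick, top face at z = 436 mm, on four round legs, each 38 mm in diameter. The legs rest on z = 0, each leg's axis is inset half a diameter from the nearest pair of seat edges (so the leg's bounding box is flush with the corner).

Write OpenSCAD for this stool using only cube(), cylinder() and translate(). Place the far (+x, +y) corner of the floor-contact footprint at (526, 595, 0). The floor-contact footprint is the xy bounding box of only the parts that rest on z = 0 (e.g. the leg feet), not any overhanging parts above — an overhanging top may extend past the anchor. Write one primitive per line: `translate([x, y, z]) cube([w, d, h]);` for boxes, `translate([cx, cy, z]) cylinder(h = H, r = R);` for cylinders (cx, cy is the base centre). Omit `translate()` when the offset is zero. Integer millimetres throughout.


translate([226, 297, 400]) cube([300, 298, 36]);
translate([245, 316, 0]) cylinder(h = 400, r = 19);
translate([507, 316, 0]) cylinder(h = 400, r = 19);
translate([245, 576, 0]) cylinder(h = 400, r = 19);
translate([507, 576, 0]) cylinder(h = 400, r = 19);


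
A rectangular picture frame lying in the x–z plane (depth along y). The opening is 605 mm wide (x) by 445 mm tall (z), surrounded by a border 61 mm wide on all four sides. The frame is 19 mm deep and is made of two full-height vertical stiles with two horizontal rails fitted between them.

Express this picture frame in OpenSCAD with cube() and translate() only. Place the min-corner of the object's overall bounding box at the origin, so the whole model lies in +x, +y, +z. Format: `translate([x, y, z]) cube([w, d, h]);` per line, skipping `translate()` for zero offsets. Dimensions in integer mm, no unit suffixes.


cube([61, 19, 567]);
translate([666, 0, 0]) cube([61, 19, 567]);
translate([61, 0, 0]) cube([605, 19, 61]);
translate([61, 0, 506]) cube([605, 19, 61]);


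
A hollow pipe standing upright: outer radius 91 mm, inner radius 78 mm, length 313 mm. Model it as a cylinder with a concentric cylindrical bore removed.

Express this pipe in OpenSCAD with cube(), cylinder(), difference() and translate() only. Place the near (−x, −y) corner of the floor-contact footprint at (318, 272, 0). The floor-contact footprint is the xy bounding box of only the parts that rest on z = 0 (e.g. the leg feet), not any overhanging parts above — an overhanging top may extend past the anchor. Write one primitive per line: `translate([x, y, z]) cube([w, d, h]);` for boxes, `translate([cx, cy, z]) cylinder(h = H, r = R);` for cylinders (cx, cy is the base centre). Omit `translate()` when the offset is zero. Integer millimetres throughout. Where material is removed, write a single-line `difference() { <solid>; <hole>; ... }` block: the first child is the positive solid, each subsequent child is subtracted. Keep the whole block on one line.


difference() { translate([409, 363, 0]) cylinder(h = 313, r = 91); translate([409, 363, 0]) cylinder(h = 313, r = 78); }


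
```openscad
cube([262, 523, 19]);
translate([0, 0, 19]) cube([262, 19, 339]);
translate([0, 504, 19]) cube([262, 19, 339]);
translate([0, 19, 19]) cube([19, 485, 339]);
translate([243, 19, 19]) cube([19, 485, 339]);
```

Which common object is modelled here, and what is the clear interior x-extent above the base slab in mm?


An open box. The internal width is 224 mm.

A 262×523 base slab with four walls standing on it — an open box. The base is 262 mm wide and the walls are 19 mm thick, so the internal width is 262 − 2 × 19 = 224 mm.


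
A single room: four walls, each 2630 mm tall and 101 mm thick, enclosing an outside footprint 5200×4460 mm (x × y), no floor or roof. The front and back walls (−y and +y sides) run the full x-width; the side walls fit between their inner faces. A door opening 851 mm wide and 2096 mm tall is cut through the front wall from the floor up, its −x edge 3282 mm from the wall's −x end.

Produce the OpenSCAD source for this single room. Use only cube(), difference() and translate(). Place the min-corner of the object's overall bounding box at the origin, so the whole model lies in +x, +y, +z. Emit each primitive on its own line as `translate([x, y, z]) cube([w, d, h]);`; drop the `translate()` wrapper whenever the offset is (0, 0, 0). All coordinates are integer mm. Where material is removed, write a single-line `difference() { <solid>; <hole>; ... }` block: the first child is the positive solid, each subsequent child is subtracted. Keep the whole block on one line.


difference() { cube([5200, 101, 2630]); translate([3282, 0, 0]) cube([851, 101, 2096]); }
translate([0, 4359, 0]) cube([5200, 101, 2630]);
translate([0, 101, 0]) cube([101, 4258, 2630]);
translate([5099, 101, 0]) cube([101, 4258, 2630]);


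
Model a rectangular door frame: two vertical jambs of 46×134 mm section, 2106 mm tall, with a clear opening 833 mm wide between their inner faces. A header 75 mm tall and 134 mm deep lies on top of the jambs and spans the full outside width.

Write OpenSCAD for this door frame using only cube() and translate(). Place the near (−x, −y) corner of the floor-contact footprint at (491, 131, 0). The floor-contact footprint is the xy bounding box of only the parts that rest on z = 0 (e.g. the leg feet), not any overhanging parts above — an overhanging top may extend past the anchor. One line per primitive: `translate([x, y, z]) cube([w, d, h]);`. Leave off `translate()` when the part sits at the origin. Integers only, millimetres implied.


translate([491, 131, 0]) cube([46, 134, 2106]);
translate([1370, 131, 0]) cube([46, 134, 2106]);
translate([491, 131, 2106]) cube([925, 134, 75]);


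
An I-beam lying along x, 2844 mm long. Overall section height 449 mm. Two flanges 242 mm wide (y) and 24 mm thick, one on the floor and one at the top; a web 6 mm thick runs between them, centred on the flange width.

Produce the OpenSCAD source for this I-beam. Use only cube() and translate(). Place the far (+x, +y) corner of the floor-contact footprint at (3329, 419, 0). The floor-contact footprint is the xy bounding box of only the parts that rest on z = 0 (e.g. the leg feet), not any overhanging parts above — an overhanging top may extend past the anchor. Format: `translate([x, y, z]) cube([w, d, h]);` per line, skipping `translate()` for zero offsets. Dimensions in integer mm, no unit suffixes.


translate([485, 177, 0]) cube([2844, 242, 24]);
translate([485, 295, 24]) cube([2844, 6, 401]);
translate([485, 177, 425]) cube([2844, 242, 24]);
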